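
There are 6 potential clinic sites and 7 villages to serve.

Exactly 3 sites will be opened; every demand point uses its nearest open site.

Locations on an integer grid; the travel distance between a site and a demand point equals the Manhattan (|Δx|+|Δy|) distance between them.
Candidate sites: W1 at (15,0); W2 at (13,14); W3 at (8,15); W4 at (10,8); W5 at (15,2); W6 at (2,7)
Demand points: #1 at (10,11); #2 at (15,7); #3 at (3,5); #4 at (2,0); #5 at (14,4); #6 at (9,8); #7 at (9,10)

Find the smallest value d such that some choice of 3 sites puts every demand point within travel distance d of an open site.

7

Open {W1, W4, W6}.
  Farthest demand point is #4 at travel distance 7 (to W6); all others are ≤ 7.
With {W4, W5, W6} the worst case is 7.
With {W1, W2, W6} the worst case is 8.
No size-3 selection achieves below 7.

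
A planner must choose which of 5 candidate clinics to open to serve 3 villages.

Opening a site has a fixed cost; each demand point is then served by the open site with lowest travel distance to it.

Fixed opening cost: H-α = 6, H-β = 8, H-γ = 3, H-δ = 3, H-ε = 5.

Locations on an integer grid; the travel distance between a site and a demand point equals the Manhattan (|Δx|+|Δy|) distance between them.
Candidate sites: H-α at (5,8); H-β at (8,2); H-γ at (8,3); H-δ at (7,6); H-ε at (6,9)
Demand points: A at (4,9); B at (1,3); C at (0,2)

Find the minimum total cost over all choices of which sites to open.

Open {H-γ, H-ε}: assign each demand point to its cheapest open site.
  A→H-ε 2, B→H-γ 7, C→H-γ 9
  travel distance 18, fixed 8 → total 26.
Compare {H-α, H-γ}: travel distance 18 + fixed 9 = 27.
Compare {H-α}: travel distance 22 + fixed 6 = 28.
Compare {H-γ, H-δ}: travel distance 22 + fixed 6 = 28.
All other subsets cost ≥ 27. Minimum total cost: 26.

26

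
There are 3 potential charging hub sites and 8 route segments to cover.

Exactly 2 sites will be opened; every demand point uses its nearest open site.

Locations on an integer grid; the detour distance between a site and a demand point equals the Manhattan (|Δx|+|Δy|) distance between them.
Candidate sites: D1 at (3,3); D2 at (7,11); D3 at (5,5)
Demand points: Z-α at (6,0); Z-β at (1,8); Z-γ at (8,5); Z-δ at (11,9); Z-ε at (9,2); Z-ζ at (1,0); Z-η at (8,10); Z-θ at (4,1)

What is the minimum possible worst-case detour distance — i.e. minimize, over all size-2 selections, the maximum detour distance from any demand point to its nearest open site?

7

Open {D1, D2}.
  Farthest demand point is Z-β at detour distance 7 (to D1); all others are ≤ 7.
With {D2, D3} the worst case is 9.
With {D1, D3} the worst case is 10.
No size-2 selection achieves below 7.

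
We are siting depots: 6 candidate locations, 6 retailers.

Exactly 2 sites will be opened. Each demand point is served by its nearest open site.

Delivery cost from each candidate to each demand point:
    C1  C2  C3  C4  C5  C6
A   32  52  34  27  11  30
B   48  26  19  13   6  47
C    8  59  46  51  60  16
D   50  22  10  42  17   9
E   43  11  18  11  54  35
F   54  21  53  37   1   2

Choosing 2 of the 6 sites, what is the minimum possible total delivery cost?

86

Open {E, F}.
  C1→E 43, C2→E 11, C3→E 18, C4→E 11, C5→F 1, C6→F 2  ⇒ total 86.
Compare {B, C}: total 88.
Compare {D, E}: total 101.
No size-2 selection does better; minimum is 86.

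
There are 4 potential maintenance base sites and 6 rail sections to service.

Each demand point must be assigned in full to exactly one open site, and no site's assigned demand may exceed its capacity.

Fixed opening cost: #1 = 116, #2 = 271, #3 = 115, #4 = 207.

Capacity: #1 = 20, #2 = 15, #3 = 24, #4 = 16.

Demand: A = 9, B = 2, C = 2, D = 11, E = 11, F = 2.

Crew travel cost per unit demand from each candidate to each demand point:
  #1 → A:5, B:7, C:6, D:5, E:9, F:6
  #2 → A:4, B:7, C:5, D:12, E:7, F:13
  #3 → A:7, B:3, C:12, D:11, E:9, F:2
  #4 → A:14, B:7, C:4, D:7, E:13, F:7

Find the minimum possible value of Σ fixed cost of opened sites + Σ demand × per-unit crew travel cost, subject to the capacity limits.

Open {#1, #3}; cheapest assignment that respects the capacities:
  #1 (cap 20, load 20): A, D — cost 9×5 + 11×5 = 100
  #3 (cap 24, load 17): B, C, E, F — cost 2×3 + 2×12 + 11×9 + 2×2 = 133
  Shipping 233, fixed 231 → total 464.
  Any other capacity-feasible assignment to {#1, #3} ships for at least 233.
Compare {#3, #4}: its best feasible assignment gives total 579.
Compare {#1, #3, #4}: its best feasible assignment gives total 655.
Every other set of open sites that can feasibly serve all demand totals ≥ 579 even under its best assignment. Minimum: 464.

464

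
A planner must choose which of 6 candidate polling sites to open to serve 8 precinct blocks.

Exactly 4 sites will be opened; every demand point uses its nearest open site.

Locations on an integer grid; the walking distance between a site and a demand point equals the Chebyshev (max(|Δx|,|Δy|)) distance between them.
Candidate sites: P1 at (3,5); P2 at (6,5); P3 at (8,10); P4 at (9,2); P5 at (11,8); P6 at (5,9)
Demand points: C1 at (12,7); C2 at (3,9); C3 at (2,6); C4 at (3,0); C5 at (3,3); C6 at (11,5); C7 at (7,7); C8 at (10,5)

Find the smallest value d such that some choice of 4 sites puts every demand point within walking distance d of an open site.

Open {P1, P2, P3, P4}.
  Farthest demand point is C4 at walking distance 5 (to P1); all others are ≤ 5.
With {P1, P2, P3, P5} the worst case is 5.
With {P1, P2, P3, P6} the worst case is 5.
No size-4 selection achieves below 5.

5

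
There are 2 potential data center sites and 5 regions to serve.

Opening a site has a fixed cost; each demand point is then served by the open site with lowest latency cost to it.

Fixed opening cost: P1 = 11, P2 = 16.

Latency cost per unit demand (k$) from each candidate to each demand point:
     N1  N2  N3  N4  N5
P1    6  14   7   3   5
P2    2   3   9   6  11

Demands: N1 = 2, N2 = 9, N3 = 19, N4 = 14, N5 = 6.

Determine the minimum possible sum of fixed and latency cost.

263

Open {P1, P2}: assign each demand point to its cheapest open site.
  N1→P2 2×2=4, N2→P2 9×3=27, N3→P1 19×7=133, N4→P1 14×3=42, N5→P1 6×5=30
  latency cost 236, fixed 27 → total 263.
Compare {P1}: latency cost 343 + fixed 11 = 354.
Compare {P2}: latency cost 352 + fixed 16 = 368.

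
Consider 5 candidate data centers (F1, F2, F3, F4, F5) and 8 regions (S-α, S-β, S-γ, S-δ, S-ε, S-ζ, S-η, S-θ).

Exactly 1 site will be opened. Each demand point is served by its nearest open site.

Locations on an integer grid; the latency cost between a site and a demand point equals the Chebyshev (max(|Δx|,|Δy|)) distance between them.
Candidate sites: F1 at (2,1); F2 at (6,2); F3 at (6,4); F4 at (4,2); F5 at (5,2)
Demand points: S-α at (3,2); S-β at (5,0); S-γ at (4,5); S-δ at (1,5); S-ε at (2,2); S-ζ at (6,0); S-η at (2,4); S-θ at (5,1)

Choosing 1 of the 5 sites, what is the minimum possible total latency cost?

Open {F4}.
  S-α→F4 1, S-β→F4 2, S-γ→F4 3, S-δ→F4 3, S-ε→F4 2, S-ζ→F4 2, S-η→F4 2, S-θ→F4 1  ⇒ total 16.
Compare {F5}: total 20.
Compare {F1}: total 23.
No size-1 selection does better; minimum is 16.

16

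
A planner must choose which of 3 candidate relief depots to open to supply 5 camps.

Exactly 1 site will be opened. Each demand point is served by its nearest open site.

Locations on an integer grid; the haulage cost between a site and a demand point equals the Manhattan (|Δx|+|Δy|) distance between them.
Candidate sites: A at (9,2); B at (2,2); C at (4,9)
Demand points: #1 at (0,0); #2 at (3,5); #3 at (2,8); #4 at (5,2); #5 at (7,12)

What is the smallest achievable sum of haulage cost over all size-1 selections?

Open {B}.
  #1→B 4, #2→B 4, #3→B 6, #4→B 3, #5→B 15  ⇒ total 32.
Compare {C}: total 35.
Compare {A}: total 49.

32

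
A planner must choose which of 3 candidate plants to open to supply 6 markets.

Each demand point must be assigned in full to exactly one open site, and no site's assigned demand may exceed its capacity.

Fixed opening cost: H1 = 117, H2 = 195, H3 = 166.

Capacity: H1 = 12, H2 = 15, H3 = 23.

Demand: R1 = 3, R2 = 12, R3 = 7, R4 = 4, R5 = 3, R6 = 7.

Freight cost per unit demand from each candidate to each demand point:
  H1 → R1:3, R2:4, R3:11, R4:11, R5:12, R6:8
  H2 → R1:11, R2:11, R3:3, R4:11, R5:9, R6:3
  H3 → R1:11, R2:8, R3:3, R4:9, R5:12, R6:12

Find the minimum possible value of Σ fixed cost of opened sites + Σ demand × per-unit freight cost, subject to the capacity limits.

Open {H2, H3}; cheapest assignment that respects the capacities:
  H2 (cap 15, load 13): R1, R5, R6 — cost 3×11 + 3×9 + 7×3 = 81
  H3 (cap 23, load 23): R2, R3, R4 — cost 12×8 + 7×3 + 4×9 = 153
  Shipping 234, fixed 361 → total 595.
  Any other capacity-feasible assignment to {H2, H3} ships for at least 234.
Compare {H1, H2, H3}: its best feasible assignment gives total 664.
Every other set of open sites that can feasibly serve all demand totals ≥ 664 even under its best assignment. Minimum: 595.

595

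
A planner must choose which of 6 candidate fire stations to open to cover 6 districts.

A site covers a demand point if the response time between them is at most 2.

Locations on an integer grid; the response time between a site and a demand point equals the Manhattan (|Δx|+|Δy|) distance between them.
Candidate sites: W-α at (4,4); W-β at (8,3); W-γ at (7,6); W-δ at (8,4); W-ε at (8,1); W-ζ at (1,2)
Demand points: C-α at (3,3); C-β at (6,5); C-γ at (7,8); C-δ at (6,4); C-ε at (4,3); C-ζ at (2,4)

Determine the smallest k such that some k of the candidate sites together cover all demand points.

2

Coverage sets (demand points within 2 of each site):
  W-α: {C-α, C-δ, C-ε, C-ζ}
  W-β: {}
  W-γ: {C-β, C-γ}
  W-δ: {C-δ}
  W-ε: {}
  W-ζ: {}
No single site covers all 6 demand points.
But {W-α, W-γ} covers everything, so the minimum is 2.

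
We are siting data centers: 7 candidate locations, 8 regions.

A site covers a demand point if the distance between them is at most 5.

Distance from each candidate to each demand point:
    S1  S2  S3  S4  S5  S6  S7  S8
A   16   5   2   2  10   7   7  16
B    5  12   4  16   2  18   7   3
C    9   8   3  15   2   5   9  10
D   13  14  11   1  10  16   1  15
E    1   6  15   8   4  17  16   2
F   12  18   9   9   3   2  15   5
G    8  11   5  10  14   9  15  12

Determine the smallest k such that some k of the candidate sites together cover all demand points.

4

Coverage sets (demand points within 5 of each site):
  A: {S2, S3, S4}
  B: {S1, S3, S5, S8}
  C: {S3, S5, S6}
  D: {S4, S7}
  E: {S1, S5, S8}
  F: {S5, S6, S8}
  G: {S3}
No 3 sites suffice: every size-3 union leaves at least one demand point uncovered.
But {A, B, C, D} covers everything, so the minimum is 4.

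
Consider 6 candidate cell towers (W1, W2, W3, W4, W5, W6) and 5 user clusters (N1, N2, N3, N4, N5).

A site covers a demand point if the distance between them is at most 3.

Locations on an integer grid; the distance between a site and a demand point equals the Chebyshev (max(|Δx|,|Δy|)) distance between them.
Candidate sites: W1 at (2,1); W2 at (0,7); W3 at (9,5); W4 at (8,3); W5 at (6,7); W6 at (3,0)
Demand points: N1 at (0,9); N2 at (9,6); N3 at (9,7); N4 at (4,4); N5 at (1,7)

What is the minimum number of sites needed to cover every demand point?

2

Coverage sets (demand points within 3 of each site):
  W1: {N4}
  W2: {N1, N5}
  W3: {N2, N3}
  W4: {N2}
  W5: {N2, N3, N4}
  W6: {}
No single site covers all 5 demand points.
But {W2, W5} covers everything, so the minimum is 2.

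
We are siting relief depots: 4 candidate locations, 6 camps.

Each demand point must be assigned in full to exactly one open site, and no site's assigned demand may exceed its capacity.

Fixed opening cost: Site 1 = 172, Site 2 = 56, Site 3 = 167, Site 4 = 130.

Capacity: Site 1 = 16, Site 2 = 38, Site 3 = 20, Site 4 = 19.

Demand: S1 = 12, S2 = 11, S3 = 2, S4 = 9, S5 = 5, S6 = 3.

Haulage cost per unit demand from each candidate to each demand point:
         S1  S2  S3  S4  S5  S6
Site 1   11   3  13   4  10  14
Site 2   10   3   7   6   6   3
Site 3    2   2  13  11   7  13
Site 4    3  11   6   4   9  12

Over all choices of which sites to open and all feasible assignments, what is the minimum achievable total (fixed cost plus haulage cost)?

Open {Site 2, Site 4}; cheapest assignment that respects the capacities:
  Site 2 (cap 38, load 28): S2, S4, S5, S6 — cost 11×3 + 9×6 + 5×6 + 3×3 = 126
  Site 4 (cap 19, load 14): S1, S3 — cost 12×3 + 2×6 = 48
  Shipping 174, fixed 186 → total 360.
  Any other capacity-feasible assignment to {Site 2, Site 4} ships for at least 174.
Compare {Site 2, Site 3}: its best feasible assignment gives total 387.
Compare {Site 1, Site 2}: its best feasible assignment gives total 470.
Every other set of open sites that can feasibly serve all demand totals ≥ 387 even under its best assignment. Minimum: 360.

360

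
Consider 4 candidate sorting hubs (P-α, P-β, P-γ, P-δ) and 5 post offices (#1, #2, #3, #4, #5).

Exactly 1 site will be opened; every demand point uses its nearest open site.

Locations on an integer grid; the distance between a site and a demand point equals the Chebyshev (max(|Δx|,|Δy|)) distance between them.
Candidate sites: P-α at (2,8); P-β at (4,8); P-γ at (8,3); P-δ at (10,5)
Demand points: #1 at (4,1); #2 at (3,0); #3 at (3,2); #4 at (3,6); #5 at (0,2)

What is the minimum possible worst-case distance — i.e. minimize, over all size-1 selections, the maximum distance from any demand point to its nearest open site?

Open {P-α}.
  Farthest demand point is #2 at distance 8 (to P-α); all others are ≤ 8.
With {P-β} the worst case is 8.
With {P-γ} the worst case is 8.
No size-1 selection achieves below 8.

8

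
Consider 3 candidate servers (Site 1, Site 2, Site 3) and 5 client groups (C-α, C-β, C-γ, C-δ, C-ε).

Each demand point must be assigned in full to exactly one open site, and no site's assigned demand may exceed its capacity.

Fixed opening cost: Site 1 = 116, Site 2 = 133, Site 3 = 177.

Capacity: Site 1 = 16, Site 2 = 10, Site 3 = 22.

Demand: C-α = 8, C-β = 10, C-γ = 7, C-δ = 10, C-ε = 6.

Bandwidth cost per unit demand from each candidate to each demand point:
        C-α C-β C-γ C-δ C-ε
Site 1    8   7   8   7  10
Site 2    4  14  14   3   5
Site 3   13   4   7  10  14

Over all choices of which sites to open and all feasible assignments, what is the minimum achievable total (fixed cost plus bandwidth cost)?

669

Open {Site 1, Site 2, Site 3}; cheapest assignment that respects the capacities:
  Site 1 (cap 16, load 14): C-α, C-ε — cost 8×8 + 6×10 = 124
  Site 2 (cap 10, load 10): C-δ — cost 10×3 = 30
  Site 3 (cap 22, load 17): C-β, C-γ — cost 10×4 + 7×7 = 89
  Shipping 243, fixed 426 → total 669.
  Any other capacity-feasible assignment to {Site 1, Site 2, Site 3} ships for at least 243.
Total demand is 41 and no other set of sites has combined capacity ≥ 41, so {Site 1, Site 2, Site 3} is the only feasible choice of open sites. Minimum: 669.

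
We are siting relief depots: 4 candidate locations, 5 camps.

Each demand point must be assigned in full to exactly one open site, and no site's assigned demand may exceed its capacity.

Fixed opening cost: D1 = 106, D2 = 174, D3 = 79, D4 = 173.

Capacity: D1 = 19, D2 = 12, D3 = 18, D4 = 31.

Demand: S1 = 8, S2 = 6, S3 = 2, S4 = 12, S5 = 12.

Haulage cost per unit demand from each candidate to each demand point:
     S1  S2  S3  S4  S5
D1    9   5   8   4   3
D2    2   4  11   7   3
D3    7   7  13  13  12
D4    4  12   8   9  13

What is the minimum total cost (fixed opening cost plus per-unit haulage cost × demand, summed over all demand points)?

501

Open {D1, D4}; cheapest assignment that respects the capacities:
  D1 (cap 19, load 18): S2, S5 — cost 6×5 + 12×3 = 66
  D4 (cap 31, load 22): S1, S3, S4 — cost 8×4 + 2×8 + 12×9 = 156
  Shipping 222, fixed 279 → total 501.
  Any other capacity-feasible assignment to {D1, D4} ships for at least 222.
Compare {D1, D2, D3}: its best feasible assignment gives total 555.
Compare {D1, D3, D4}: its best feasible assignment gives total 580.
Every other set of open sites that can feasibly serve all demand totals ≥ 555 even under its best assignment. Minimum: 501.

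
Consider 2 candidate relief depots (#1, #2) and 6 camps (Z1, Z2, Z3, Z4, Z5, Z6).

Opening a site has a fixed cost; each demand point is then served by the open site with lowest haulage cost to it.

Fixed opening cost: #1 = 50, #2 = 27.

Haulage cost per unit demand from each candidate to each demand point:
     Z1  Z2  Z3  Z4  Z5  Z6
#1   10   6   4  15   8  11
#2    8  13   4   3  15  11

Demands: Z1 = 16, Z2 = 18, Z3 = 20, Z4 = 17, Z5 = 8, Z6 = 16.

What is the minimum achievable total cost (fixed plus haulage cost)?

Open {#1, #2}: assign each demand point to its cheapest open site.
  Z1→#2 16×8=128, Z2→#1 18×6=108, Z3→#1 20×4=80, Z4→#2 17×3=51, Z5→#1 8×8=64, Z6→#1 16×11=176
  haulage cost 607, fixed 77 → total 684.
Compare {#2}: haulage cost 789 + fixed 27 = 816.
Compare {#1}: haulage cost 843 + fixed 50 = 893.

684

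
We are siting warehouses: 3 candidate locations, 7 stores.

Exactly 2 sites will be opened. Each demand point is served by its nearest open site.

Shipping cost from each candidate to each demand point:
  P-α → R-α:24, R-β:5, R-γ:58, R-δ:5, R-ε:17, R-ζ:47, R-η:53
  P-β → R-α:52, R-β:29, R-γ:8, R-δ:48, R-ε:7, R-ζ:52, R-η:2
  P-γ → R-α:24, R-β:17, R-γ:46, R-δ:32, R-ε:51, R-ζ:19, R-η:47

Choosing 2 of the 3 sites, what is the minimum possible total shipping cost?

Open {P-α, P-β}.
  R-α→P-α 24, R-β→P-α 5, R-γ→P-β 8, R-δ→P-α 5, R-ε→P-β 7, R-ζ→P-α 47, R-η→P-β 2  ⇒ total 98.
Compare {P-β, P-γ}: total 109.
Compare {P-α, P-γ}: total 163.

98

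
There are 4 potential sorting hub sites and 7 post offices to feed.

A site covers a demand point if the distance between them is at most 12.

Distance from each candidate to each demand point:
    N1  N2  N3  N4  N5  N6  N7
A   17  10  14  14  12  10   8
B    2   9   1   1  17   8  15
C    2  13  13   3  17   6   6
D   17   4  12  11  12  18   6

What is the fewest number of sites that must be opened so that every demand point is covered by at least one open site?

Coverage sets (demand points within 12 of each site):
  A: {N2, N5, N6, N7}
  B: {N1, N2, N3, N4, N6}
  C: {N1, N4, N6, N7}
  D: {N2, N3, N4, N5, N7}
No single site covers all 7 demand points.
But {A, B} covers everything, so the minimum is 2.

2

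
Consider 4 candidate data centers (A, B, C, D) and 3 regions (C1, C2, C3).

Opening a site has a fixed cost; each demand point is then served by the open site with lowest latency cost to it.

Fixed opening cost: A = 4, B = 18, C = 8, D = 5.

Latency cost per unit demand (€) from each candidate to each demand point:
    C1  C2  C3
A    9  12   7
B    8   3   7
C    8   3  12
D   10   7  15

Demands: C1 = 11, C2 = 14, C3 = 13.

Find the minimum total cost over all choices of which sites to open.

233

Open {A, C}: assign each demand point to its cheapest open site.
  C1→C 11×8=88, C2→C 14×3=42, C3→A 13×7=91
  latency cost 221, fixed 12 → total 233.
Compare {A, C, D}: latency cost 221 + fixed 17 = 238.
Compare {B}: latency cost 221 + fixed 18 = 239.
Compare {A, B}: latency cost 221 + fixed 22 = 243.
All other subsets cost ≥ 238. Minimum total cost: 233.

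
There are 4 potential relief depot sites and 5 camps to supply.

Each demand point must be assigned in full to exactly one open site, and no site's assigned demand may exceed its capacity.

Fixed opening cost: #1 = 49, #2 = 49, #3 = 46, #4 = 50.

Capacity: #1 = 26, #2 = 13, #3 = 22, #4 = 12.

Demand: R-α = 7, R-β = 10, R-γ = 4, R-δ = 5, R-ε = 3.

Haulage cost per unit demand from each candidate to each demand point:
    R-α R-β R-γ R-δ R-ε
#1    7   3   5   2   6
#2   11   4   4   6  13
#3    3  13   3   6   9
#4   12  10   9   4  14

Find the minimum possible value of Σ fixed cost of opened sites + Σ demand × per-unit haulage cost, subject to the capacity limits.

186

Open {#1, #3}; cheapest assignment that respects the capacities:
  #1 (cap 26, load 18): R-β, R-δ, R-ε — cost 10×3 + 5×2 + 3×6 = 58
  #3 (cap 22, load 11): R-α, R-γ — cost 7×3 + 4×3 = 33
  Shipping 91, fixed 95 → total 186.
  Any other capacity-feasible assignment to {#1, #3} ships for at least 91.
Compare {#1, #2}: its best feasible assignment gives total 221.
Compare {#2, #3}: its best feasible assignment gives total 225.
Every other set of open sites that can feasibly serve all demand totals ≥ 221 even under its best assignment. Minimum: 186.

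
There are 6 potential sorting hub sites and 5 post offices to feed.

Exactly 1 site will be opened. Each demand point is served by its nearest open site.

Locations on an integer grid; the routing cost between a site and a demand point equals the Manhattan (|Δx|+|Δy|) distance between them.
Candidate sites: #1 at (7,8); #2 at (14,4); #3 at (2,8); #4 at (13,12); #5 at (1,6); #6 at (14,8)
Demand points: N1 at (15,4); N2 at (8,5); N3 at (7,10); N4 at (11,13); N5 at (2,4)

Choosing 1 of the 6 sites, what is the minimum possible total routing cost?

36

Open {#1}.
  N1→#1 12, N2→#1 4, N3→#1 2, N4→#1 9, N5→#1 9  ⇒ total 36.
Compare {#2}: total 45.
Compare {#6}: total 47.
No size-1 selection does better; minimum is 36.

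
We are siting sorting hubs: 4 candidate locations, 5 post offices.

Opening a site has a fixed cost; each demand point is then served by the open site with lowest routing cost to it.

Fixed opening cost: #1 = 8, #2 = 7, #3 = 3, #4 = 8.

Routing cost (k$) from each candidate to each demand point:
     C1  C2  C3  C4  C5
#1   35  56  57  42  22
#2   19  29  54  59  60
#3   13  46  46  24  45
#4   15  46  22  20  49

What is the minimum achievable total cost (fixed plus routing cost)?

Open {#1, #2, #4}: assign each demand point to its cheapest open site.
  C1→#4 15, C2→#2 29, C3→#4 22, C4→#4 20, C5→#1 22
  routing cost 108, fixed 23 → total 131.
Compare {#1, #2, #3, #4}: routing cost 106 + fixed 26 = 132.
Compare {#1, #4}: routing cost 125 + fixed 16 = 141.
Compare {#1, #3, #4}: routing cost 123 + fixed 19 = 142.
All other subsets cost ≥ 132. Minimum total cost: 131.

131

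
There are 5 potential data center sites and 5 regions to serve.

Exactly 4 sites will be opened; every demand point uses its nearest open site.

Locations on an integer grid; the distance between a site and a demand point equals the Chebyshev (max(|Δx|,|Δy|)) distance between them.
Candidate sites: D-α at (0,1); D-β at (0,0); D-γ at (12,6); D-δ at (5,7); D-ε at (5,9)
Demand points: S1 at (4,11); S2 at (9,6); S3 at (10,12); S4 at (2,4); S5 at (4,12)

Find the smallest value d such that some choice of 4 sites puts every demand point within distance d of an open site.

Open {D-α, D-β, D-γ, D-δ}.
  Farthest demand point is S3 at distance 5 (to D-δ); all others are ≤ 5.
With {D-α, D-β, D-γ, D-ε} the worst case is 5.
With {D-α, D-β, D-δ, D-ε} the worst case is 5.
No size-4 selection achieves below 5.

5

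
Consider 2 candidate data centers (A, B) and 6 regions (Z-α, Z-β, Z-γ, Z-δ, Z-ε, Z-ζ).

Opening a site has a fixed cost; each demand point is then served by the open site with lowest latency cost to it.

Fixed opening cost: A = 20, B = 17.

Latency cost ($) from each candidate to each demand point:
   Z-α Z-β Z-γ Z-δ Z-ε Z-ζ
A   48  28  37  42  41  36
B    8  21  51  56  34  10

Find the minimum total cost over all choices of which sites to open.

Open {A, B}: assign each demand point to its cheapest open site.
  Z-α→B 8, Z-β→B 21, Z-γ→A 37, Z-δ→A 42, Z-ε→B 34, Z-ζ→B 10
  latency cost 152, fixed 37 → total 189.
Compare {B}: latency cost 180 + fixed 17 = 197.
Compare {A}: latency cost 232 + fixed 20 = 252.

189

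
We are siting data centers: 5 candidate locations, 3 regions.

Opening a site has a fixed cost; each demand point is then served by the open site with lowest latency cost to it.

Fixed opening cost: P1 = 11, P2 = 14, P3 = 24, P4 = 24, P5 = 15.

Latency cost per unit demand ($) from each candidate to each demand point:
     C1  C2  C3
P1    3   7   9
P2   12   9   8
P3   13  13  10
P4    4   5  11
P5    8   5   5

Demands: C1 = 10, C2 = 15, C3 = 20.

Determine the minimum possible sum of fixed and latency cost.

231

Open {P1, P5}: assign each demand point to its cheapest open site.
  C1→P1 10×3=30, C2→P5 15×5=75, C3→P5 20×5=100
  latency cost 205, fixed 26 → total 231.
Compare {P1, P2, P5}: latency cost 205 + fixed 40 = 245.
Compare {P4, P5}: latency cost 215 + fixed 39 = 254.
Compare {P1, P3, P5}: latency cost 205 + fixed 50 = 255.
All other subsets cost ≥ 245. Minimum total cost: 231.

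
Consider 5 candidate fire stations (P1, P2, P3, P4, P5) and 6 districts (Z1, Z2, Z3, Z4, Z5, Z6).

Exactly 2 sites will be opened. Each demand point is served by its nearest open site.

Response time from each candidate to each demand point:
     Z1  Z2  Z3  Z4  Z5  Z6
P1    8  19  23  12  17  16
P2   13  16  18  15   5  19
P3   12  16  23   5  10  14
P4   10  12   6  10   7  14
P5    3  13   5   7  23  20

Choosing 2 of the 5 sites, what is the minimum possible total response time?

Open {P4, P5}.
  Z1→P5 3, Z2→P4 12, Z3→P5 5, Z4→P5 7, Z5→P4 7, Z6→P4 14  ⇒ total 48.
Compare {P3, P5}: total 50.
Compare {P2, P5}: total 52.
No size-2 selection does better; minimum is 48.

48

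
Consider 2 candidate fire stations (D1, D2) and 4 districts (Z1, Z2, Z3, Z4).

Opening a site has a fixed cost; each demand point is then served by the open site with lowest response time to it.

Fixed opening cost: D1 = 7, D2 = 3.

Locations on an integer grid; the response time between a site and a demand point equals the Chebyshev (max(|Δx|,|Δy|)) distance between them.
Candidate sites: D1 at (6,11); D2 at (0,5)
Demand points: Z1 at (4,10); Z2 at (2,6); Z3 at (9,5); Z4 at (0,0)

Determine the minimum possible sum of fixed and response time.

24

Open {D2}: assign each demand point to its cheapest open site.
  Z1→D2 5, Z2→D2 2, Z3→D2 9, Z4→D2 5
  response time 21, fixed 3 → total 24.
Compare {D1, D2}: response time 15 + fixed 10 = 25.
Compare {D1}: response time 24 + fixed 7 = 31.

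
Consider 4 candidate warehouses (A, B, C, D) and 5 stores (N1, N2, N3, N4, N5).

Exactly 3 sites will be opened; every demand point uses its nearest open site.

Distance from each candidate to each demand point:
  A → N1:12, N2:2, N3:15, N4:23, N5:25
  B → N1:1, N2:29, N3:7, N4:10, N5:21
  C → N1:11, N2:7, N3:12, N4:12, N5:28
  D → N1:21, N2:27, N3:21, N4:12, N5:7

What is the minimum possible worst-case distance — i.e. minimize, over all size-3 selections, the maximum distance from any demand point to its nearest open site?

10

Open {A, B, D}.
  Farthest demand point is N4 at distance 10 (to B); all others are ≤ 10.
With {B, C, D} the worst case is 10.
With {A, C, D} the worst case is 12.
No size-3 selection achieves below 10.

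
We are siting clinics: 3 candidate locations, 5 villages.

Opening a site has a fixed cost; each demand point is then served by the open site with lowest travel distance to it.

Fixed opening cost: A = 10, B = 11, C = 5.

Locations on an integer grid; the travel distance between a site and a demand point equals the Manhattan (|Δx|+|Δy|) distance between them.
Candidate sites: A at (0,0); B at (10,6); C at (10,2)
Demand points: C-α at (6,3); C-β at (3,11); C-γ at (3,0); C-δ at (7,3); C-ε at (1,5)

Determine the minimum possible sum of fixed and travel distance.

47

Open {A, C}: assign each demand point to its cheapest open site.
  C-α→C 5, C-β→A 14, C-γ→A 3, C-δ→C 4, C-ε→A 6
  travel distance 32, fixed 15 → total 47.
Compare {C}: travel distance 46 + fixed 5 = 51.
Compare {A}: travel distance 42 + fixed 10 = 52.
Compare {A, B}: travel distance 34 + fixed 21 = 55.
All other subsets cost ≥ 51. Minimum total cost: 47.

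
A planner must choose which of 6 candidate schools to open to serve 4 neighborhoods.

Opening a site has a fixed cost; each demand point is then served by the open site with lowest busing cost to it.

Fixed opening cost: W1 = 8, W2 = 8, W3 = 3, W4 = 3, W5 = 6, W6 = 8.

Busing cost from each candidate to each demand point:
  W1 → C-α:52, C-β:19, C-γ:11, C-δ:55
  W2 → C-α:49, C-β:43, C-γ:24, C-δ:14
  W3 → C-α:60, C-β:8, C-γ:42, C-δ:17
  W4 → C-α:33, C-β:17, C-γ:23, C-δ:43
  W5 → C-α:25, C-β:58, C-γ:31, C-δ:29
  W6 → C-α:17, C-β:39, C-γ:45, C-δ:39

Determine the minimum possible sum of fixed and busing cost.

Open {W1, W3, W6}: assign each demand point to its cheapest open site.
  C-α→W6 17, C-β→W3 8, C-γ→W1 11, C-δ→W3 17
  busing cost 53, fixed 19 → total 72.
Compare {W1, W3, W4, W6}: busing cost 53 + fixed 22 = 75.
Compare {W1, W2, W3, W6}: busing cost 50 + fixed 27 = 77.
Compare {W1, W3, W5}: busing cost 61 + fixed 17 = 78.
All other subsets cost ≥ 75. Minimum total cost: 72.

72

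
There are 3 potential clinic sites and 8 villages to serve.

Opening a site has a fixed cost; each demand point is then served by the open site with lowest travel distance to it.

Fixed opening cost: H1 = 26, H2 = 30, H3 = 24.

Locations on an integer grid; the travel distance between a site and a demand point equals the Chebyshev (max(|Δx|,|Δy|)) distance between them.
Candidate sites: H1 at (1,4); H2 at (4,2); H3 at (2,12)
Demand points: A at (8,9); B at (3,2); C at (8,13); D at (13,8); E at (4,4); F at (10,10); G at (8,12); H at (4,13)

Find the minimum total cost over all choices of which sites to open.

Open {H3}: assign each demand point to its cheapest open site.
  A→H3 6, B→H3 10, C→H3 6, D→H3 11, E→H3 8, F→H3 8, G→H3 6, H→H3 2
  travel distance 57, fixed 24 → total 81.
Compare {H1}: travel distance 59 + fixed 26 = 85.
Compare {H2}: travel distance 59 + fixed 30 = 89.
Compare {H1, H3}: travel distance 44 + fixed 50 = 94.
All other subsets cost ≥ 85. Minimum total cost: 81.

81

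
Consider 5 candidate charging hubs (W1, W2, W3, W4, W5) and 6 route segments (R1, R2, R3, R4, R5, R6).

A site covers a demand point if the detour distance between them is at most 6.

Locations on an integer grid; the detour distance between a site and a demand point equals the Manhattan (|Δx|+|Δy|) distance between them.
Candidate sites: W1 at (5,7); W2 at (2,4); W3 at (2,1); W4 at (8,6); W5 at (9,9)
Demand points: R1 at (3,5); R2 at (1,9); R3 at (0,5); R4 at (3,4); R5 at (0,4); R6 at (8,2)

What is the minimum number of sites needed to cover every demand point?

2

Coverage sets (demand points within 6 of each site):
  W1: {R1, R2, R4}
  W2: {R1, R2, R3, R4, R5}
  W3: {R1, R3, R4, R5}
  W4: {R1, R6}
  W5: {}
No single site covers all 6 demand points.
But {W2, W4} covers everything, so the minimum is 2.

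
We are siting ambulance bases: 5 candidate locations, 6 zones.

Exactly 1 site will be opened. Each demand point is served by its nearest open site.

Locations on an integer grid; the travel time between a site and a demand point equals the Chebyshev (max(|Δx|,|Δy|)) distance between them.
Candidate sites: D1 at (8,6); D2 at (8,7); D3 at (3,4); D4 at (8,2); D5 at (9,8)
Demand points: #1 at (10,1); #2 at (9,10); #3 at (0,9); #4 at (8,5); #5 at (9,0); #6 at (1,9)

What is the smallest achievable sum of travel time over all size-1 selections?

30

Open {D4}.
  #1→D4 2, #2→D4 8, #3→D4 8, #4→D4 3, #5→D4 2, #6→D4 7  ⇒ total 30.
Compare {D1}: total 31.
Compare {D2}: total 33.
No size-1 selection does better; minimum is 30.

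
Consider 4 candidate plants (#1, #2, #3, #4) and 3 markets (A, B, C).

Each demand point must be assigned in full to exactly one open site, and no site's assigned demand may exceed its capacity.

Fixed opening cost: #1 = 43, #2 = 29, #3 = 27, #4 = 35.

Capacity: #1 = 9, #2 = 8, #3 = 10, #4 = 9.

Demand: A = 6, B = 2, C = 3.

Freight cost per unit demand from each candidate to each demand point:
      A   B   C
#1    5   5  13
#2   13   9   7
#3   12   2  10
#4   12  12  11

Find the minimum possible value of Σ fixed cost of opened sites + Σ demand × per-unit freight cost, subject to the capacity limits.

133

Open {#1, #2}; cheapest assignment that respects the capacities:
  #1 (cap 9, load 8): A, B — cost 6×5 + 2×5 = 40
  #2 (cap 8, load 3): C — cost 3×7 = 21
  Shipping 61, fixed 72 → total 133.
  Any other capacity-feasible assignment to {#1, #2} ships for at least 61.
Compare {#1, #3}: its best feasible assignment gives total 134.
Compare {#1, #4}: its best feasible assignment gives total 151.
Every other set of open sites that can feasibly serve all demand totals ≥ 134 even under its best assignment. Minimum: 133.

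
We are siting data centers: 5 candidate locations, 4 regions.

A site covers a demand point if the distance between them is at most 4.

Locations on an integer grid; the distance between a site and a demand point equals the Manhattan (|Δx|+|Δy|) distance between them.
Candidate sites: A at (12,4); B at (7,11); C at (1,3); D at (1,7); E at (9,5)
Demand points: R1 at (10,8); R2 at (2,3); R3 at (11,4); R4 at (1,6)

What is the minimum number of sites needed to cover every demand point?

Coverage sets (demand points within 4 of each site):
  A: {R3}
  B: {}
  C: {R2, R4}
  D: {R4}
  E: {R1, R3}
No single site covers all 4 demand points.
But {C, E} covers everything, so the minimum is 2.

2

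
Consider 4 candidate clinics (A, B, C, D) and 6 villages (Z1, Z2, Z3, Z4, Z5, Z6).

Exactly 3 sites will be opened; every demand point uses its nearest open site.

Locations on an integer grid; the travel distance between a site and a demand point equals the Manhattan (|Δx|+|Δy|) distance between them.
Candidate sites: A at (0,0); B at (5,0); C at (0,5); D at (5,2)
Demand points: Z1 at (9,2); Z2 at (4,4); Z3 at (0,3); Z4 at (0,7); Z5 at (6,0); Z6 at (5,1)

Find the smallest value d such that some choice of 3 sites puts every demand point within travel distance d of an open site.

Open {A, C, D}.
  Farthest demand point is Z1 at travel distance 4 (to D); all others are ≤ 4.
With {B, C, D} the worst case is 4.
With {A, B, C} the worst case is 6.
No size-3 selection achieves below 4.

4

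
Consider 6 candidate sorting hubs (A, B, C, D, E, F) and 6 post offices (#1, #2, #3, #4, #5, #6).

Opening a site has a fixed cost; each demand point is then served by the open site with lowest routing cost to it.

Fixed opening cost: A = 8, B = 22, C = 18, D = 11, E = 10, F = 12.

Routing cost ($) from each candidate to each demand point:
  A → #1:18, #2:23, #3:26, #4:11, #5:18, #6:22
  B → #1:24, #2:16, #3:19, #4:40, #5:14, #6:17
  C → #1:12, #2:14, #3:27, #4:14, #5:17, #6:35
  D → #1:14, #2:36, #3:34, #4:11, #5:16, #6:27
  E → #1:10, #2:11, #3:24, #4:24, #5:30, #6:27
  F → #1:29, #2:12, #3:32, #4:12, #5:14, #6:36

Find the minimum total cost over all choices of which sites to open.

114

Open {A, E}: assign each demand point to its cheapest open site.
  #1→E 10, #2→E 11, #3→E 24, #4→A 11, #5→A 18, #6→A 22
  routing cost 96, fixed 18 → total 114.
Compare {D, E}: routing cost 99 + fixed 21 = 120.
Compare {E, F}: routing cost 98 + fixed 22 = 120.
Compare {A, B, E}: routing cost 82 + fixed 40 = 122.
All other subsets cost ≥ 120. Minimum total cost: 114.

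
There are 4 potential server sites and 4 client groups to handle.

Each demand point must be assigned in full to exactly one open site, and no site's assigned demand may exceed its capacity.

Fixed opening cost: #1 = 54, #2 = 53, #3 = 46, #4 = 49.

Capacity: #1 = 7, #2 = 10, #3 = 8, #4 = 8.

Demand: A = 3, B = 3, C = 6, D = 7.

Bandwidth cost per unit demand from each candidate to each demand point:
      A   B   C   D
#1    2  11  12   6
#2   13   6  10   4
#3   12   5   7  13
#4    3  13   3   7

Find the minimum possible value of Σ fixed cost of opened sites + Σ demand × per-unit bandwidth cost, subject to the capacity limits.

226

Open {#1, #2, #4}; cheapest assignment that respects the capacities:
  #1 (cap 7, load 3): A — cost 3×2 = 6
  #2 (cap 10, load 10): B, D — cost 3×6 + 7×4 = 46
  #4 (cap 8, load 6): C — cost 6×3 = 18
  Shipping 70, fixed 156 → total 226.
  Any other capacity-feasible assignment to {#1, #2, #4} ships for at least 70.
Compare {#2, #3, #4}: its best feasible assignment gives total 245.
Compare {#1, #2, #3}: its best feasible assignment gives total 247.
Every other set of open sites that can feasibly serve all demand totals ≥ 245 even under its best assignment. Minimum: 226.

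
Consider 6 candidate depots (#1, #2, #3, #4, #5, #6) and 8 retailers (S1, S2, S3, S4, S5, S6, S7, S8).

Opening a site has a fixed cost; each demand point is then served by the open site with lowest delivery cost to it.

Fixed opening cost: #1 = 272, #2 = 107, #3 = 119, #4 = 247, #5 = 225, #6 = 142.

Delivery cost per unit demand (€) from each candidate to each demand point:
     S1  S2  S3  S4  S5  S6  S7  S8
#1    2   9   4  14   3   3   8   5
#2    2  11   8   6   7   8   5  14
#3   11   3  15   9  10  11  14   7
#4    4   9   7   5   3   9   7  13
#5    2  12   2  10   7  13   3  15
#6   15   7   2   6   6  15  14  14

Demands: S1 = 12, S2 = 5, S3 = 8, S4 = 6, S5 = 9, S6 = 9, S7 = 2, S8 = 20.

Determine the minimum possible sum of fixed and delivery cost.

Open {#1}: assign each demand point to its cheapest open site.
  S1→#1 12×2=24, S2→#1 5×9=45, S3→#1 8×4=32, S4→#1 6×14=84, S5→#1 9×3=27, S6→#1 9×3=27, S7→#1 2×8=16, S8→#1 20×5=100
  delivery cost 355, fixed 272 → total 627.
Compare {#2, #3}: delivery cost 424 + fixed 226 = 650.
Compare {#1, #2}: delivery cost 301 + fixed 379 = 680.
Compare {#1, #3}: delivery cost 295 + fixed 391 = 686.
All other subsets cost ≥ 650. Minimum total cost: 627.

627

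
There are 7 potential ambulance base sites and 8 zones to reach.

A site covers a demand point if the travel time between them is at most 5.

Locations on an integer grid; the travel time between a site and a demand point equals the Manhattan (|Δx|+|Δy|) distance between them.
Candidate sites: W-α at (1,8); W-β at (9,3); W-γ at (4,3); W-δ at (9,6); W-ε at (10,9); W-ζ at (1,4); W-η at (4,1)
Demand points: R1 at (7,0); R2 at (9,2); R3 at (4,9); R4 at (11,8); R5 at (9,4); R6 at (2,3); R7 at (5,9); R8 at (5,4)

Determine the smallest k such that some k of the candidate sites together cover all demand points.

3

Coverage sets (demand points within 5 of each site):
  W-α: {R3, R7}
  W-β: {R1, R2, R5, R8}
  W-γ: {R6, R8}
  W-δ: {R2, R4, R5}
  W-ε: {R4, R7}
  W-ζ: {R6, R8}
  W-η: {R1, R6, R8}
No 2 sites suffice: every size-2 union leaves at least one demand point uncovered.
But {W-α, W-δ, W-η} covers everything, so the minimum is 3.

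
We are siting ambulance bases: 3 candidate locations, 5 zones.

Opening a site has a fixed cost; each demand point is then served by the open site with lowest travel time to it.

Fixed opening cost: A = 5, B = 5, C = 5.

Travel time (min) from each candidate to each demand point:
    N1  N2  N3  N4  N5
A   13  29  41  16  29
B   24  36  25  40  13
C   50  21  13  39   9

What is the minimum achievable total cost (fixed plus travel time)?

82

Open {A, C}: assign each demand point to its cheapest open site.
  N1→A 13, N2→C 21, N3→C 13, N4→A 16, N5→C 9
  travel time 72, fixed 10 → total 82.
Compare {A, B, C}: travel time 72 + fixed 15 = 87.
Compare {A, B}: travel time 96 + fixed 10 = 106.
Compare {B, C}: travel time 106 + fixed 10 = 116.
All other subsets cost ≥ 87. Minimum total cost: 82.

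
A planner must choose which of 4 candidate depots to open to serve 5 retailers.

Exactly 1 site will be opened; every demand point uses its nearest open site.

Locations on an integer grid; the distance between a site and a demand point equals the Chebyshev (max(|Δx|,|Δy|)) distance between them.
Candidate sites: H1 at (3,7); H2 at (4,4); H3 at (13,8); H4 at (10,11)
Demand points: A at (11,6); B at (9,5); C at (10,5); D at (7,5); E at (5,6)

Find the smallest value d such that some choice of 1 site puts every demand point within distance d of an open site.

6

Open {H4}.
  Farthest demand point is B at distance 6 (to H4); all others are ≤ 6.
With {H2} the worst case is 7.
With {H1} the worst case is 8.
No size-1 selection achieves below 6.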